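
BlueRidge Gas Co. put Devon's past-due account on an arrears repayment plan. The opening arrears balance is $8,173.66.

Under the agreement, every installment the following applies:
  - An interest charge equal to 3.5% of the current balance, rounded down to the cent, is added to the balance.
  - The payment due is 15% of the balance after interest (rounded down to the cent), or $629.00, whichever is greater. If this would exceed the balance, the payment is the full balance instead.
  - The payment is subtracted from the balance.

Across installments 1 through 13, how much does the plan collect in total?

Installment 1: $8,173.66 +$286.07 interest = $8,459.73; pay $1,268.95 → $7,190.78
Installment 2: $7,190.78 +$251.67 interest = $7,442.45; pay $1,116.36 → $6,326.09
Installment 3: $6,326.09 +$221.41 interest = $6,547.50; pay $982.12 → $5,565.38
Installment 4: $5,565.38 +$194.78 interest = $5,760.16; pay $864.02 → $4,896.14
Installment 5: $4,896.14 +$171.36 interest = $5,067.50; pay $760.12 → $4,307.38
Installment 6: $4,307.38 +$150.75 interest = $4,458.13; pay $668.71 → $3,789.42
Installment 7: $3,789.42 +$132.62 interest = $3,922.04; pay $629.00 → $3,293.04
Installment 8: $3,293.04 +$115.25 interest = $3,408.29; pay $629.00 → $2,779.29
Installment 9: $2,779.29 +$97.27 interest = $2,876.56; pay $629.00 → $2,247.56
Installment 10: $2,247.56 +$78.66 interest = $2,326.22; pay $629.00 → $1,697.22
Installment 11: $1,697.22 +$59.40 interest = $1,756.62; pay $629.00 → $1,127.62
Installment 12: $1,127.62 +$39.46 interest = $1,167.08; pay $629.00 → $538.08
Installment 13: $538.08 +$18.83 interest = $556.91; pay $556.91 → $0.00
Total paid: $9,991.19

$9,991.19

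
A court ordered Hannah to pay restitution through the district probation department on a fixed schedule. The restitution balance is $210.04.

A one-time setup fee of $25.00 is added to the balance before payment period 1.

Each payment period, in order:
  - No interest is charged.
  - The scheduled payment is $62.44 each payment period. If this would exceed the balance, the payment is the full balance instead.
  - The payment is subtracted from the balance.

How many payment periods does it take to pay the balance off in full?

4

# | Opening | Payment | End bal
1 | $235.04 | $62.44 | $172.60
2 | $172.60 | $62.44 | $110.16
3 | $110.16 | $62.44 | $47.72
4 | $47.72 | $47.72 | $0.00
Balance reaches $0.00 in payment period 4.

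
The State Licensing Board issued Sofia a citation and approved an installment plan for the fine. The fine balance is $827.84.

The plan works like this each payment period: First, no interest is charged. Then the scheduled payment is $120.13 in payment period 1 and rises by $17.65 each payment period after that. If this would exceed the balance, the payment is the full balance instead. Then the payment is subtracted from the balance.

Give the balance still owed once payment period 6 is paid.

$0.00

# | Opening | Payment | End bal
1 | $827.84 | $120.13 | $707.71
2 | $707.71 | $137.78 | $569.93
3 | $569.93 | $155.43 | $414.50
4 | $414.50 | $173.08 | $241.42
5 | $241.42 | $190.73 | $50.69
6 | $50.69 | $50.69 | $0.00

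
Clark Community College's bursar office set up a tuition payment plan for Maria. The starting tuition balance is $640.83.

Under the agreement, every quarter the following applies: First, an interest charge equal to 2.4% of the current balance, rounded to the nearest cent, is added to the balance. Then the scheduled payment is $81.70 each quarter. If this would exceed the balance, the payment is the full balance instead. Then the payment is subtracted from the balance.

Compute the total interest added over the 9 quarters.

Quarter 1: opening $640.83; interest $15.38 → $656.21; payment $81.70; balance $574.51
Quarter 2: opening $574.51; interest $13.79 → $588.30; payment $81.70; balance $506.60
Quarter 3: opening $506.60; interest $12.16 → $518.76; payment $81.70; balance $437.06
Quarter 4: opening $437.06; interest $10.49 → $447.55; payment $81.70; balance $365.85
Quarter 5: opening $365.85; interest $8.78 → $374.63; payment $81.70; balance $292.93
Quarter 6: opening $292.93; interest $7.03 → $299.96; payment $81.70; balance $218.26
Quarter 7: opening $218.26; interest $5.24 → $223.50; payment $81.70; balance $141.80
Quarter 8: opening $141.80; interest $3.40 → $145.20; payment $81.70; balance $63.50
Quarter 9: opening $63.50; interest $1.52 → $65.02; payment $65.02; balance $0.00
Total interest: $15.38 + $13.79 + $12.16 + $10.49 + $8.78 + $7.03 + $5.24 + $3.40 + $1.52 = $77.79

$77.79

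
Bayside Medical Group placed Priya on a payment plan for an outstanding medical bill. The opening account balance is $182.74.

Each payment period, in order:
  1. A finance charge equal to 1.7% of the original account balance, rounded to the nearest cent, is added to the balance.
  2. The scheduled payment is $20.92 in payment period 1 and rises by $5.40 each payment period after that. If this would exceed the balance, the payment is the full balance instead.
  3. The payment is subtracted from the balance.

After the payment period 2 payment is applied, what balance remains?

$141.72

Payment period 1: $182.74 +$3.11 interest = $185.85; pay $20.92 → $164.93
Payment period 2: $164.93 +$3.11 interest = $168.04; pay $26.32 → $141.72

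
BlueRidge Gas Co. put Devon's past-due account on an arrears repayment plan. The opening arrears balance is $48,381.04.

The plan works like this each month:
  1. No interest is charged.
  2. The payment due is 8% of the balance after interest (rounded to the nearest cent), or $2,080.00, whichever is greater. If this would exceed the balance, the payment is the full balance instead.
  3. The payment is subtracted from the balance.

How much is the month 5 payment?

Month 1: $48,381.04 − $3,870.48 → $44,510.56
Month 2: $44,510.56 − $3,560.84 → $40,949.72
Month 3: $40,949.72 − $3,275.98 → $37,673.74
Month 4: $37,673.74 − $3,013.90 → $34,659.84
Month 5: $34,659.84 − $2,772.79 → $31,887.05

$2,772.79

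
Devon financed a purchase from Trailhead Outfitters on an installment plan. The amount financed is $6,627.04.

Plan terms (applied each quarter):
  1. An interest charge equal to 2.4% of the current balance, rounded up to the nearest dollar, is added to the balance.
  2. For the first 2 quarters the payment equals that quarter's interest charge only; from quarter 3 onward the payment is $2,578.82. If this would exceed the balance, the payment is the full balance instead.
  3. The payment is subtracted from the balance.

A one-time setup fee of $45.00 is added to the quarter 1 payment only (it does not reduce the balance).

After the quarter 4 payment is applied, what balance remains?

$1,730.40

Quarter 1: opening $6,627.04; interest $160.00 → $6,787.04; payment $160.00 (+ $45.00 fee); balance $6,627.04
Quarter 2: opening $6,627.04; interest $160.00 → $6,787.04; payment $160.00; balance $6,627.04
Quarter 3: opening $6,627.04; interest $160.00 → $6,787.04; payment $2,578.82; balance $4,208.22
Quarter 4: opening $4,208.22; interest $101.00 → $4,309.22; payment $2,578.82; balance $1,730.40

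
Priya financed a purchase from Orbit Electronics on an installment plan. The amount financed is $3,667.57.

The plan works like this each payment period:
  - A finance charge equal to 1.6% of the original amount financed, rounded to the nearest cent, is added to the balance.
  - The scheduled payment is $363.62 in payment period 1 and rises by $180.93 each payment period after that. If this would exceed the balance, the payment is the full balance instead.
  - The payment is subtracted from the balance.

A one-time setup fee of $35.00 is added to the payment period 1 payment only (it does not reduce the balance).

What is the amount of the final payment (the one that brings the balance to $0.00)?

$392.25

Payment period 1: $3,667.57 +$58.68 interest = $3,726.25; pay $363.62 (+ $35.00 fee) → $3,362.63
Payment period 2: $3,362.63 +$58.68 interest = $3,421.31; pay $544.55 → $2,876.76
Payment period 3: $2,876.76 +$58.68 interest = $2,935.44; pay $725.48 → $2,209.96
Payment period 4: $2,209.96 +$58.68 interest = $2,268.64; pay $906.41 → $1,362.23
Payment period 5: $1,362.23 +$58.68 interest = $1,420.91; pay $1,087.34 → $333.57
Payment period 6: $333.57 +$58.68 interest = $392.25; pay $392.25 → $0.00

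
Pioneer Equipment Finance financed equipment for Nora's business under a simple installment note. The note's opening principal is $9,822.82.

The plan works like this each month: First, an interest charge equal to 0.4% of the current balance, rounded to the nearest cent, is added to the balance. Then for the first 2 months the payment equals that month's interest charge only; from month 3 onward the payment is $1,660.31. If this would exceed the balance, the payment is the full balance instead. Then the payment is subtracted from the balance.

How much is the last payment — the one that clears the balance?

$1,659.24

Month 1: opening $9,822.82; interest $39.29 → $9,862.11; payment $39.29; balance $9,822.82
Month 2: opening $9,822.82; interest $39.29 → $9,862.11; payment $39.29; balance $9,822.82
Month 3: opening $9,822.82; interest $39.29 → $9,862.11; payment $1,660.31; balance $8,201.80
Month 4: opening $8,201.80; interest $32.81 → $8,234.61; payment $1,660.31; balance $6,574.30
Month 5: opening $6,574.30; interest $26.30 → $6,600.60; payment $1,660.31; balance $4,940.29
Month 6: opening $4,940.29; interest $19.76 → $4,960.05; payment $1,660.31; balance $3,299.74
Month 7: opening $3,299.74; interest $13.20 → $3,312.94; payment $1,660.31; balance $1,652.63
Month 8: opening $1,652.63; interest $6.61 → $1,659.24; payment $1,659.24; balance $0.00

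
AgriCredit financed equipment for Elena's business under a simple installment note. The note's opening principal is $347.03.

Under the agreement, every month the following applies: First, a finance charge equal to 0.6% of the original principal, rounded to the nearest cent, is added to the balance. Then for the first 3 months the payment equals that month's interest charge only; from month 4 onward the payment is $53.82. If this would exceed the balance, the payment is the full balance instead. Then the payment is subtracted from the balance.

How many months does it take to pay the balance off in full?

Month 1: opening $347.03; interest $2.08 → $349.11; payment $2.08; balance $347.03
Month 2: opening $347.03; interest $2.08 → $349.11; payment $2.08; balance $347.03
Month 3: opening $347.03; interest $2.08 → $349.11; payment $2.08; balance $347.03
Month 4: opening $347.03; interest $2.08 → $349.11; payment $53.82; balance $295.29
Month 5: opening $295.29; interest $2.08 → $297.37; payment $53.82; balance $243.55
Month 6: opening $243.55; interest $2.08 → $245.63; payment $53.82; balance $191.81
Month 7: opening $191.81; interest $2.08 → $193.89; payment $53.82; balance $140.07
Month 8: opening $140.07; interest $2.08 → $142.15; payment $53.82; balance $88.33
Month 9: opening $88.33; interest $2.08 → $90.41; payment $53.82; balance $36.59
Month 10: opening $36.59; interest $2.08 → $38.67; payment $38.67; balance $0.00
Balance reaches $0.00 in month 10.

10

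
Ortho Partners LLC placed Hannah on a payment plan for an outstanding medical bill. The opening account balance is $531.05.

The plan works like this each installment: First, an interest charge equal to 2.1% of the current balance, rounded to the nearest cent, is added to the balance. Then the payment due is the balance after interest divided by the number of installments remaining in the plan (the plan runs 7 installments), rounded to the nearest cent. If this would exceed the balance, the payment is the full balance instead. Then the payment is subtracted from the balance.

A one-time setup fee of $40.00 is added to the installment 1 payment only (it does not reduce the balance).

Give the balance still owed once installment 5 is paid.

$168.34

Installment 1: opening $531.05; interest $11.15 → $542.20; payment $77.46 (+ $40.00 fee); balance $464.74
Installment 2: opening $464.74; interest $9.76 → $474.50; payment $79.08; balance $395.42
Installment 3: opening $395.42; interest $8.30 → $403.72; payment $80.74; balance $322.98
Installment 4: opening $322.98; interest $6.78 → $329.76; payment $82.44; balance $247.32
Installment 5: opening $247.32; interest $5.19 → $252.51; payment $84.17; balance $168.34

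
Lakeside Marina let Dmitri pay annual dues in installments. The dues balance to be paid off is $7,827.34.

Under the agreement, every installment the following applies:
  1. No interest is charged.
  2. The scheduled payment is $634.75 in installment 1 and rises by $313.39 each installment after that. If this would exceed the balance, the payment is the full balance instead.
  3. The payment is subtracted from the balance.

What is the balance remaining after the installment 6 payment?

$0.00

Installment 1: opening $7,827.34; payment $634.75; balance $7,192.59
Installment 2: opening $7,192.59; payment $948.14; balance $6,244.45
Installment 3: opening $6,244.45; payment $1,261.53; balance $4,982.92
Installment 4: opening $4,982.92; payment $1,574.92; balance $3,408.00
Installment 5: opening $3,408.00; payment $1,888.31; balance $1,519.69
Installment 6: opening $1,519.69; payment $1,519.69; balance $0.00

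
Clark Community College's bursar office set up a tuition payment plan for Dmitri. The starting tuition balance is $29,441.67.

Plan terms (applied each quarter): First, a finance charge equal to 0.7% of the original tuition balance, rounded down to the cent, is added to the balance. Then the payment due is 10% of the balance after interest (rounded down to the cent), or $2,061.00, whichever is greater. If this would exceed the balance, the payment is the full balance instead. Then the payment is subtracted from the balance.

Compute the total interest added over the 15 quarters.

Quarter 1: $29,441.67 +$206.09 interest = $29,647.76; pay $2,964.77 → $26,682.99
Quarter 2: $26,682.99 +$206.09 interest = $26,889.08; pay $2,688.90 → $24,200.18
Quarter 3: $24,200.18 +$206.09 interest = $24,406.27; pay $2,440.62 → $21,965.65
Quarter 4: $21,965.65 +$206.09 interest = $22,171.74; pay $2,217.17 → $19,954.57
Quarter 5: $19,954.57 +$206.09 interest = $20,160.66; pay $2,061.00 → $18,099.66
Quarter 6: $18,099.66 +$206.09 interest = $18,305.75; pay $2,061.00 → $16,244.75
Quarter 7: $16,244.75 +$206.09 interest = $16,450.84; pay $2,061.00 → $14,389.84
Quarter 8: $14,389.84 +$206.09 interest = $14,595.93; pay $2,061.00 → $12,534.93
Quarter 9: $12,534.93 +$206.09 interest = $12,741.02; pay $2,061.00 → $10,680.02
Quarter 10: $10,680.02 +$206.09 interest = $10,886.11; pay $2,061.00 → $8,825.11
Quarter 11: $8,825.11 +$206.09 interest = $9,031.20; pay $2,061.00 → $6,970.20
Quarter 12: $6,970.20 +$206.09 interest = $7,176.29; pay $2,061.00 → $5,115.29
Quarter 13: $5,115.29 +$206.09 interest = $5,321.38; pay $2,061.00 → $3,260.38
Quarter 14: $3,260.38 +$206.09 interest = $3,466.47; pay $2,061.00 → $1,405.47
Quarter 15: $1,405.47 +$206.09 interest = $1,611.56; pay $1,611.56 → $0.00
Total interest: $206.09 + $206.09 + $206.09 + $206.09 + $206.09 + $206.09 + $206.09 + $206.09 + $206.09 + $206.09 + $206.09 + $206.09 + $206.09 + $206.09 + $206.09 = $3,091.35

$3,091.35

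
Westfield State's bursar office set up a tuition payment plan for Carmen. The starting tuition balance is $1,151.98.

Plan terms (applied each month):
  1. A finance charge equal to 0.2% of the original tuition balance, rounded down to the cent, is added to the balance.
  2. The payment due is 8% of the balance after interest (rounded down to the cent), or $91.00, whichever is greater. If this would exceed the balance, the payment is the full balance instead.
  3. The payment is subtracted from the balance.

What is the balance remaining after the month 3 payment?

$884.54

Month 1: $1,151.98 +$2.30 interest = $1,154.28; pay $92.34 → $1,061.94
Month 2: $1,061.94 +$2.30 interest = $1,064.24; pay $91.00 → $973.24
Month 3: $973.24 +$2.30 interest = $975.54; pay $91.00 → $884.54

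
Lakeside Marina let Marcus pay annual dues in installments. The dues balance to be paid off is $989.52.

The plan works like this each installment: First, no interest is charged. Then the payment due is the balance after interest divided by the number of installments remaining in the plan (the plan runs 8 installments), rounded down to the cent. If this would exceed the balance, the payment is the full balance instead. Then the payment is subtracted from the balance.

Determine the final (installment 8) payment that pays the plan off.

Installment 1: $989.52 − $123.69 → $865.83
Installment 2: $865.83 − $123.69 → $742.14
Installment 3: $742.14 − $123.69 → $618.45
Installment 4: $618.45 − $123.69 → $494.76
Installment 5: $494.76 − $123.69 → $371.07
Installment 6: $371.07 − $123.69 → $247.38
Installment 7: $247.38 − $123.69 → $123.69
Installment 8: $123.69 − $123.69 → $0.00

$123.69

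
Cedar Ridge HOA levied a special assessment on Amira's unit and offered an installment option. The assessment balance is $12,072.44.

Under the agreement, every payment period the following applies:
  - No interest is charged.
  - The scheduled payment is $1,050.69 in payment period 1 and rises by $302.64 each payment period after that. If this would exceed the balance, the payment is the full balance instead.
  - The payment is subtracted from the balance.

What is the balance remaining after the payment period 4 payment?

$6,053.84

Payment period 1: $12,072.44 − $1,050.69 → $11,021.75
Payment period 2: $11,021.75 − $1,353.33 → $9,668.42
Payment period 3: $9,668.42 − $1,655.97 → $8,012.45
Payment period 4: $8,012.45 − $1,958.61 → $6,053.84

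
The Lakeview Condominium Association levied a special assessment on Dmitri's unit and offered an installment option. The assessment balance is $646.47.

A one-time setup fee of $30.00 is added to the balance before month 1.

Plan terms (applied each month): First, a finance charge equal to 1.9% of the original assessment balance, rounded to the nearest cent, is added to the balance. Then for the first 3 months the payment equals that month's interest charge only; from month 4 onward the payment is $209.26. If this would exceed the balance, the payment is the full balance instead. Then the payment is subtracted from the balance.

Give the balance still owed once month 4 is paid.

Month 1: $676.47 +$12.28 interest = $688.75; pay $12.28 → $676.47
Month 2: $676.47 +$12.28 interest = $688.75; pay $12.28 → $676.47
Month 3: $676.47 +$12.28 interest = $688.75; pay $12.28 → $676.47
Month 4: $676.47 +$12.28 interest = $688.75; pay $209.26 → $479.49

$479.49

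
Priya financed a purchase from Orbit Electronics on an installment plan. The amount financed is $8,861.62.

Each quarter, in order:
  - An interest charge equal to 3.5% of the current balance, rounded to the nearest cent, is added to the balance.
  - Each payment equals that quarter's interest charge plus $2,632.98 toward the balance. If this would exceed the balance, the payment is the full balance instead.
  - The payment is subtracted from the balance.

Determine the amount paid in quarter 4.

Quarter 1: $8,861.62 +$310.16 interest = $9,171.78; pay $2,943.14 → $6,228.64
Quarter 2: $6,228.64 +$218.00 interest = $6,446.64; pay $2,850.98 → $3,595.66
Quarter 3: $3,595.66 +$125.85 interest = $3,721.51; pay $2,758.83 → $962.68
Quarter 4: $962.68 +$33.69 interest = $996.37; pay $996.37 → $0.00

$996.37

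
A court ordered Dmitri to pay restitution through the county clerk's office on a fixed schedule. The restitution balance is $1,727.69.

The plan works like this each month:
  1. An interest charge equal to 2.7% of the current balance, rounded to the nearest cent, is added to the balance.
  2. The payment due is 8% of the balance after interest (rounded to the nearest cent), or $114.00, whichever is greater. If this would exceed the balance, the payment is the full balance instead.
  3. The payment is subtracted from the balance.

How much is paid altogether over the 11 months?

$1,320.52

Month 1: $1,727.69 +$46.65 interest = $1,774.34; pay $141.95 → $1,632.39
Month 2: $1,632.39 +$44.07 interest = $1,676.46; pay $134.12 → $1,542.34
Month 3: $1,542.34 +$41.64 interest = $1,583.98; pay $126.72 → $1,457.26
Month 4: $1,457.26 +$39.35 interest = $1,496.61; pay $119.73 → $1,376.88
Month 5: $1,376.88 +$37.18 interest = $1,414.06; pay $114.00 → $1,300.06
Month 6: $1,300.06 +$35.10 interest = $1,335.16; pay $114.00 → $1,221.16
Month 7: $1,221.16 +$32.97 interest = $1,254.13; pay $114.00 → $1,140.13
Month 8: $1,140.13 +$30.78 interest = $1,170.91; pay $114.00 → $1,056.91
Month 9: $1,056.91 +$28.54 interest = $1,085.45; pay $114.00 → $971.45
Month 10: $971.45 +$26.23 interest = $997.68; pay $114.00 → $883.68
Month 11: $883.68 +$23.86 interest = $907.54; pay $114.00 → $793.54
Total paid: $1,320.52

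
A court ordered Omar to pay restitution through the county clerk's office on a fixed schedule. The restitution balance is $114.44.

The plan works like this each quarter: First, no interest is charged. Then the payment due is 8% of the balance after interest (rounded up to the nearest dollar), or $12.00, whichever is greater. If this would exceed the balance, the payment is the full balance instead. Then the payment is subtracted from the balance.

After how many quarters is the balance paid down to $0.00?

Quarter 1: opening $114.44; payment $12.00; balance $102.44
Quarter 2: opening $102.44; payment $12.00; balance $90.44
Quarter 3: opening $90.44; payment $12.00; balance $78.44
Quarter 4: opening $78.44; payment $12.00; balance $66.44
Quarter 5: opening $66.44; payment $12.00; balance $54.44
Quarter 6: opening $54.44; payment $12.00; balance $42.44
Quarter 7: opening $42.44; payment $12.00; balance $30.44
Quarter 8: opening $30.44; payment $12.00; balance $18.44
Quarter 9: opening $18.44; payment $12.00; balance $6.44
Quarter 10: opening $6.44; payment $6.44; balance $0.00
Balance reaches $0.00 in quarter 10.

10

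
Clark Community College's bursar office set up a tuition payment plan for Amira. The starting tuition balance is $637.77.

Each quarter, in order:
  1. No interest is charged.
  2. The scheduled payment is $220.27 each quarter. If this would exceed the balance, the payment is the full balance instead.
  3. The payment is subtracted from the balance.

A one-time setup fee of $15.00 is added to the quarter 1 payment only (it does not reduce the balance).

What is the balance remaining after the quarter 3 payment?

$0.00

Quarter 1: opening $637.77; payment $220.27 (+ $15.00 fee); balance $417.50
Quarter 2: opening $417.50; payment $220.27; balance $197.23
Quarter 3: opening $197.23; payment $197.23; balance $0.00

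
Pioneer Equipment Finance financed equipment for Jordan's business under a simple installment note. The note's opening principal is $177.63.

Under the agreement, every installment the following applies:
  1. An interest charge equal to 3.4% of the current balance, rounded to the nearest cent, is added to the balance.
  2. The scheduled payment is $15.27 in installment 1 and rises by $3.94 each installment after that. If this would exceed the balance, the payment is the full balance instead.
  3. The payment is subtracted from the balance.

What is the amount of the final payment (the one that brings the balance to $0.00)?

$19.09

Installment 1: $177.63 +$6.04 interest = $183.67; pay $15.27 → $168.40
Installment 2: $168.40 +$5.73 interest = $174.13; pay $19.21 → $154.92
Installment 3: $154.92 +$5.27 interest = $160.19; pay $23.15 → $137.04
Installment 4: $137.04 +$4.66 interest = $141.70; pay $27.09 → $114.61
Installment 5: $114.61 +$3.90 interest = $118.51; pay $31.03 → $87.48
Installment 6: $87.48 +$2.97 interest = $90.45; pay $34.97 → $55.48
Installment 7: $55.48 +$1.89 interest = $57.37; pay $38.91 → $18.46
Installment 8: $18.46 +$0.63 interest = $19.09; pay $19.09 → $0.00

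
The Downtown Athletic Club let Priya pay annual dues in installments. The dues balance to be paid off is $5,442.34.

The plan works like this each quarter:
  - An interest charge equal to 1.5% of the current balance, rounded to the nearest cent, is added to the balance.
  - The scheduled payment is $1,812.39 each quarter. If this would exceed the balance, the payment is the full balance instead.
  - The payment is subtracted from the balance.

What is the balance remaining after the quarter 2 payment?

Quarter 1: $5,442.34 +$81.64 interest = $5,523.98; pay $1,812.39 → $3,711.59
Quarter 2: $3,711.59 +$55.67 interest = $3,767.26; pay $1,812.39 → $1,954.87

$1,954.87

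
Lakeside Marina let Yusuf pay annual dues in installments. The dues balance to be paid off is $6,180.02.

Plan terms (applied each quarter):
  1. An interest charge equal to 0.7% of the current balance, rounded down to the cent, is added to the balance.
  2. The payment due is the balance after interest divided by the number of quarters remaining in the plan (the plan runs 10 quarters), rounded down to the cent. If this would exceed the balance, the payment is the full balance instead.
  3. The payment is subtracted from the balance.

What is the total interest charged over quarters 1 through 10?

Quarter 1: opening $6,180.02; interest $43.26 → $6,223.28; payment $622.32; balance $5,600.96
Quarter 2: opening $5,600.96; interest $39.20 → $5,640.16; payment $626.68; balance $5,013.48
Quarter 3: opening $5,013.48; interest $35.09 → $5,048.57; payment $631.07; balance $4,417.50
Quarter 4: opening $4,417.50; interest $30.92 → $4,448.42; payment $635.48; balance $3,812.94
Quarter 5: opening $3,812.94; interest $26.69 → $3,839.63; payment $639.93; balance $3,199.70
Quarter 6: opening $3,199.70; interest $22.39 → $3,222.09; payment $644.41; balance $2,577.68
Quarter 7: opening $2,577.68; interest $18.04 → $2,595.72; payment $648.93; balance $1,946.79
Quarter 8: opening $1,946.79; interest $13.62 → $1,960.41; payment $653.47; balance $1,306.94
Quarter 9: opening $1,306.94; interest $9.14 → $1,316.08; payment $658.04; balance $658.04
Quarter 10: opening $658.04; interest $4.60 → $662.64; payment $662.64; balance $0.00
Total interest: $43.26 + $39.20 + $35.09 + $30.92 + $26.69 + $22.39 + $18.04 + $13.62 + $9.14 + $4.60 = $242.95

$242.95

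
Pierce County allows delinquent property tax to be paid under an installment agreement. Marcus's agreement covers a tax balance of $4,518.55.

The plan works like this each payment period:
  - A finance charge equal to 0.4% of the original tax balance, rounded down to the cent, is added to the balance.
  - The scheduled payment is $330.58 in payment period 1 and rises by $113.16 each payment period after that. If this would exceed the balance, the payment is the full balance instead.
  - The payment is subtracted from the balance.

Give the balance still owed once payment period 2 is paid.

# | Opening | Interest | Payment | End bal
1 | $4,518.55 | $18.07 | $330.58 | $4,206.04
2 | $4,206.04 | $18.07 | $443.74 | $3,780.37

$3,780.37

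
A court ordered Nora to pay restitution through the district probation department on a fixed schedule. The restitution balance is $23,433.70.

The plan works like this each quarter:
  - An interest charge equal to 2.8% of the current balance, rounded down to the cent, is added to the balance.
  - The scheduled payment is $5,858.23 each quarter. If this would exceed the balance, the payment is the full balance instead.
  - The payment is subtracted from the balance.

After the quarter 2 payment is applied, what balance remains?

Quarter 1: $23,433.70 +$656.14 interest = $24,089.84; pay $5,858.23 → $18,231.61
Quarter 2: $18,231.61 +$510.48 interest = $18,742.09; pay $5,858.23 → $12,883.86

$12,883.86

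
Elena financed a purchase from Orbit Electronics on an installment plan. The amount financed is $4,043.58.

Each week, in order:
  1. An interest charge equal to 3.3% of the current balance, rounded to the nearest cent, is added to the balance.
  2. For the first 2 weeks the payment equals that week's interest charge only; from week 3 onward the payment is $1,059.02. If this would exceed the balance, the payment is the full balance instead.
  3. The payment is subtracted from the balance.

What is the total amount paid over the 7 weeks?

# | Opening | Interest | Payment | End bal
1 | $4,043.58 | $133.44 | $133.44 | $4,043.58
2 | $4,043.58 | $133.44 | $133.44 | $4,043.58
3 | $4,043.58 | $133.44 | $1,059.02 | $3,118.00
4 | $3,118.00 | $102.89 | $1,059.02 | $2,161.87
5 | $2,161.87 | $71.34 | $1,059.02 | $1,174.19
6 | $1,174.19 | $38.75 | $1,059.02 | $153.92
7 | $153.92 | $5.08 | $159.00 | $0.00
Total paid: $4,661.96

$4,661.96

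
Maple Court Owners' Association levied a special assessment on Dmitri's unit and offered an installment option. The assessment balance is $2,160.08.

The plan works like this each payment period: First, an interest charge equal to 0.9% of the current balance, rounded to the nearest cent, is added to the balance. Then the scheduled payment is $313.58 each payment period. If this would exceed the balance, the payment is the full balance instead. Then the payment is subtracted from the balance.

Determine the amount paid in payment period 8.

# | Opening | Interest | Payment | End bal
1 | $2,160.08 | $19.44 | $313.58 | $1,865.94
2 | $1,865.94 | $16.79 | $313.58 | $1,569.15
3 | $1,569.15 | $14.12 | $313.58 | $1,269.69
4 | $1,269.69 | $11.43 | $313.58 | $967.54
5 | $967.54 | $8.71 | $313.58 | $662.67
6 | $662.67 | $5.96 | $313.58 | $355.05
7 | $355.05 | $3.20 | $313.58 | $44.67
8 | $44.67 | $0.40 | $45.07 | $0.00

$45.07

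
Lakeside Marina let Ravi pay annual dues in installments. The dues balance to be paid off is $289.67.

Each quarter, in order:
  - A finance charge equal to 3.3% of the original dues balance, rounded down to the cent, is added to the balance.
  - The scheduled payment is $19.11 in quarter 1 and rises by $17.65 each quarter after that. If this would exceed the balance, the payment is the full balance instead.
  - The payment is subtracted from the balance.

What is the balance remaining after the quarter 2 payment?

$252.90

Quarter 1: opening $289.67; interest $9.55 → $299.22; payment $19.11; balance $280.11
Quarter 2: opening $280.11; interest $9.55 → $289.66; payment $36.76; balance $252.90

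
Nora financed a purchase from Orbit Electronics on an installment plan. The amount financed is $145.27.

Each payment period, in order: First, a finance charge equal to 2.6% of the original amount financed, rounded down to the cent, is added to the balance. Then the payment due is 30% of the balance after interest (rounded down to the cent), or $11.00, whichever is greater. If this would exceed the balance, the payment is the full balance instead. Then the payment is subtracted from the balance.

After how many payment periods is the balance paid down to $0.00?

# | Opening | Interest | Payment | End bal
1 | $145.27 | $3.77 | $44.71 | $104.33
2 | $104.33 | $3.77 | $32.43 | $75.67
3 | $75.67 | $3.77 | $23.83 | $55.61
4 | $55.61 | $3.77 | $17.81 | $41.57
5 | $41.57 | $3.77 | $13.60 | $31.74
6 | $31.74 | $3.77 | $11.00 | $24.51
7 | $24.51 | $3.77 | $11.00 | $17.28
8 | $17.28 | $3.77 | $11.00 | $10.05
9 | $10.05 | $3.77 | $11.00 | $2.82
10 | $2.82 | $3.77 | $6.59 | $0.00
Balance reaches $0.00 in payment period 10.

10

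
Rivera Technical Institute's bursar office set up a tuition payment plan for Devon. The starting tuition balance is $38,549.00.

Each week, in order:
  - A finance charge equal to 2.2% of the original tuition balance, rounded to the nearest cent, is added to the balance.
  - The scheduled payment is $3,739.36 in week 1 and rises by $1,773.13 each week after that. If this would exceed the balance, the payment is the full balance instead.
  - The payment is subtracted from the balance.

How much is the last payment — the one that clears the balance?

$7,209.38

Week 1: $38,549.00 +$848.08 interest = $39,397.08; pay $3,739.36 → $35,657.72
Week 2: $35,657.72 +$848.08 interest = $36,505.80; pay $5,512.49 → $30,993.31
Week 3: $30,993.31 +$848.08 interest = $31,841.39; pay $7,285.62 → $24,555.77
Week 4: $24,555.77 +$848.08 interest = $25,403.85; pay $9,058.75 → $16,345.10
Week 5: $16,345.10 +$848.08 interest = $17,193.18; pay $10,831.88 → $6,361.30
Week 6: $6,361.30 +$848.08 interest = $7,209.38; pay $7,209.38 → $0.00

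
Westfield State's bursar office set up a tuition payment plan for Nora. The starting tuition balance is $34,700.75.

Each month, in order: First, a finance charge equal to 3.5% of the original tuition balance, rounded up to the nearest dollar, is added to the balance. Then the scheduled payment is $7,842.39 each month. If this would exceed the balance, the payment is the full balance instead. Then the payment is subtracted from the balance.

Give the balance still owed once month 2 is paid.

$21,445.97

# | Opening | Interest | Payment | End bal
1 | $34,700.75 | $1,215.00 | $7,842.39 | $28,073.36
2 | $28,073.36 | $1,215.00 | $7,842.39 | $21,445.97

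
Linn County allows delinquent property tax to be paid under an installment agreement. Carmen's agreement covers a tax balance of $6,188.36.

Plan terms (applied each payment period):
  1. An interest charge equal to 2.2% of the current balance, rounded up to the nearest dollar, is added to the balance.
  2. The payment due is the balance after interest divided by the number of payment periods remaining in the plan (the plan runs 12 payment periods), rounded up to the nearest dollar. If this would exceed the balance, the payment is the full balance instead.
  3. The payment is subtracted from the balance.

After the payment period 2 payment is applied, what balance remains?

Payment period 1: opening $6,188.36; interest $137.00 → $6,325.36; payment $528.00; balance $5,797.36
Payment period 2: opening $5,797.36; interest $128.00 → $5,925.36; payment $539.00; balance $5,386.36

$5,386.36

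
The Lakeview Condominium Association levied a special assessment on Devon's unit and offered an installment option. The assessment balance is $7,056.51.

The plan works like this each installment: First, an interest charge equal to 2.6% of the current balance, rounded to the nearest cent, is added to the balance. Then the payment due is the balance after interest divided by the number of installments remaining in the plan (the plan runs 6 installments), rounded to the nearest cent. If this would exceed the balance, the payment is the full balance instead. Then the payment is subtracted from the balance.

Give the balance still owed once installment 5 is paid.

# | Opening | Interest | Payment | End bal
1 | $7,056.51 | $183.47 | $1,206.66 | $6,033.32
2 | $6,033.32 | $156.87 | $1,238.04 | $4,952.15
3 | $4,952.15 | $128.76 | $1,270.23 | $3,810.68
4 | $3,810.68 | $99.08 | $1,303.25 | $2,606.51
5 | $2,606.51 | $67.77 | $1,337.14 | $1,337.14

$1,337.14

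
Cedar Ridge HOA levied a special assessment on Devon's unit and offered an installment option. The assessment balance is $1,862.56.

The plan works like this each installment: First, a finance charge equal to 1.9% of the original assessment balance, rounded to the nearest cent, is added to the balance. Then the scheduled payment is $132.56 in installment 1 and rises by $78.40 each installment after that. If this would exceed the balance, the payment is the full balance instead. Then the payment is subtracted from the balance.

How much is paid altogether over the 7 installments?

$2,110.29

Installment 1: opening $1,862.56; interest $35.39 → $1,897.95; payment $132.56; balance $1,765.39
Installment 2: opening $1,765.39; interest $35.39 → $1,800.78; payment $210.96; balance $1,589.82
Installment 3: opening $1,589.82; interest $35.39 → $1,625.21; payment $289.36; balance $1,335.85
Installment 4: opening $1,335.85; interest $35.39 → $1,371.24; payment $367.76; balance $1,003.48
Installment 5: opening $1,003.48; interest $35.39 → $1,038.87; payment $446.16; balance $592.71
Installment 6: opening $592.71; interest $35.39 → $628.10; payment $524.56; balance $103.54
Installment 7: opening $103.54; interest $35.39 → $138.93; payment $138.93; balance $0.00
Total paid: $2,110.29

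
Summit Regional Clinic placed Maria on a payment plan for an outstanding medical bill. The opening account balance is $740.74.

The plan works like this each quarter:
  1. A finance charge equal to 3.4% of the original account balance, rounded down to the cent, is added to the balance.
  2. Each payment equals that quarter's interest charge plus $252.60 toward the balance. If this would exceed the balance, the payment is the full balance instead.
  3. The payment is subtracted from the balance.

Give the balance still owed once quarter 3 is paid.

$0.00

Quarter 1: opening $740.74; interest $25.18 → $765.92; payment $277.78; balance $488.14
Quarter 2: opening $488.14; interest $25.18 → $513.32; payment $277.78; balance $235.54
Quarter 3: opening $235.54; interest $25.18 → $260.72; payment $260.72; balance $0.00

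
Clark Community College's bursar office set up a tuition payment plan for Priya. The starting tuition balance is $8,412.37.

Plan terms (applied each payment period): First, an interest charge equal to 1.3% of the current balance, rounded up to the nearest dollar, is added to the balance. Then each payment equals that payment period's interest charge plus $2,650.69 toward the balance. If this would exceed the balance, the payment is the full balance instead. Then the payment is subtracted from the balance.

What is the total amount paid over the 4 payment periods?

$8,644.37

Payment period 1: $8,412.37 +$110.00 interest = $8,522.37; pay $2,760.69 → $5,761.68
Payment period 2: $5,761.68 +$75.00 interest = $5,836.68; pay $2,725.69 → $3,110.99
Payment period 3: $3,110.99 +$41.00 interest = $3,151.99; pay $2,691.69 → $460.30
Payment period 4: $460.30 +$6.00 interest = $466.30; pay $466.30 → $0.00
Total paid: $8,644.37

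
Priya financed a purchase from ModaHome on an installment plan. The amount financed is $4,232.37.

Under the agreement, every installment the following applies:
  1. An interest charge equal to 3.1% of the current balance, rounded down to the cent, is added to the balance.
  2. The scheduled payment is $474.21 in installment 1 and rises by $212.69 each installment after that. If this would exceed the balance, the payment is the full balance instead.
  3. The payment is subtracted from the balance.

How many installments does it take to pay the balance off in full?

6

Installment 1: $4,232.37 +$131.20 interest = $4,363.57; pay $474.21 → $3,889.36
Installment 2: $3,889.36 +$120.57 interest = $4,009.93; pay $686.90 → $3,323.03
Installment 3: $3,323.03 +$103.01 interest = $3,426.04; pay $899.59 → $2,526.45
Installment 4: $2,526.45 +$78.31 interest = $2,604.76; pay $1,112.28 → $1,492.48
Installment 5: $1,492.48 +$46.26 interest = $1,538.74; pay $1,324.97 → $213.77
Installment 6: $213.77 +$6.62 interest = $220.39; pay $220.39 → $0.00
Balance reaches $0.00 in installment 6.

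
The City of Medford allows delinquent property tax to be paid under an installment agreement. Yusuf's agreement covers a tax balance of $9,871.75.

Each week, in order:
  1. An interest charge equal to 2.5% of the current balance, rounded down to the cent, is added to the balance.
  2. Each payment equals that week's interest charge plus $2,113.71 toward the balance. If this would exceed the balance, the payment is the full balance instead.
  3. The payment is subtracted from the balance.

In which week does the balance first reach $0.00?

Week 1: opening $9,871.75; interest $246.79 → $10,118.54; payment $2,360.50; balance $7,758.04
Week 2: opening $7,758.04; interest $193.95 → $7,951.99; payment $2,307.66; balance $5,644.33
Week 3: opening $5,644.33; interest $141.10 → $5,785.43; payment $2,254.81; balance $3,530.62
Week 4: opening $3,530.62; interest $88.26 → $3,618.88; payment $2,201.97; balance $1,416.91
Week 5: opening $1,416.91; interest $35.42 → $1,452.33; payment $1,452.33; balance $0.00
Balance reaches $0.00 in week 5.

5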